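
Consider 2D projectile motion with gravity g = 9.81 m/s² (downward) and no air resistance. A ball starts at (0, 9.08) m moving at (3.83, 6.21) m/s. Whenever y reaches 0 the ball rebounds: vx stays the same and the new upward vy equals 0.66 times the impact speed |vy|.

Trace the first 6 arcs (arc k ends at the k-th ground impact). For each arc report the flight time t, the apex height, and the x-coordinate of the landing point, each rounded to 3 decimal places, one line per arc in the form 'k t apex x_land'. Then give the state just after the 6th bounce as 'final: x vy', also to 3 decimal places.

Arc 1: start y=9.080, vy=6.210 → t=2.134, apex=11.046, x_land=8.172, impact vy=-14.721
  bounce: vy ← 0.66·14.721 = 9.716
Arc 2: start y=0.000, vy=9.716 → t=1.981, apex=4.811, x_land=15.759, impact vy=-9.716
  bounce: vy ← 0.66·9.716 = 6.413
Arc 3: start y=0.000, vy=6.413 → t=1.307, apex=2.096, x_land=20.766, impact vy=-6.413
  bounce: vy ← 0.66·6.413 = 4.232
Arc 4: start y=0.000, vy=4.232 → t=0.863, apex=0.913, x_land=24.070, impact vy=-4.232
  bounce: vy ← 0.66·4.232 = 2.793
Arc 5: start y=0.000, vy=2.793 → t=0.569, apex=0.398, x_land=26.251, impact vy=-2.793
  bounce: vy ← 0.66·2.793 = 1.844
Arc 6: start y=0.000, vy=1.844 → t=0.376, apex=0.173, x_land=27.691, impact vy=-1.844
  bounce: vy ← 0.66·1.844 = 1.217

1 2.134 11.046 8.172
2 1.981 4.811 15.759
3 1.307 2.096 20.766
4 0.863 0.913 24.070
5 0.569 0.398 26.251
6 0.376 0.173 27.691
final: 27.691 1.217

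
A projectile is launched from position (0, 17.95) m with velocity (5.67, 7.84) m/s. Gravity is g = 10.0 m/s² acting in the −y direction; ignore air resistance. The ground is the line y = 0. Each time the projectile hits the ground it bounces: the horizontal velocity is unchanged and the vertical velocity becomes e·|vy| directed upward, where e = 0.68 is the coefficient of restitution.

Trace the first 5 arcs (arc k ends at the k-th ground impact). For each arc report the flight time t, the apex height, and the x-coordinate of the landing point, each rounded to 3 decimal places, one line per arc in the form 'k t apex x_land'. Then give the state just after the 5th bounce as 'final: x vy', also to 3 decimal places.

1 2.835 21.023 16.072
2 2.789 9.721 31.884
3 1.896 4.495 42.636
4 1.290 2.079 49.947
5 0.877 0.961 54.919
final: 54.919 2.981

Arc 1: start y=17.950, vy=7.840 → t=2.835, apex=21.023, x_land=16.072, impact vy=-20.505
  bounce: vy ← 0.68·20.505 = 13.944
Arc 2: start y=0.000, vy=13.944 → t=2.789, apex=9.721, x_land=31.884, impact vy=-13.944
  bounce: vy ← 0.68·13.944 = 9.482
Arc 3: start y=0.000, vy=9.482 → t=1.896, apex=4.495, x_land=42.636, impact vy=-9.482
  bounce: vy ← 0.68·9.482 = 6.448
Arc 4: start y=0.000, vy=6.448 → t=1.290, apex=2.079, x_land=49.947, impact vy=-6.448
  bounce: vy ← 0.68·6.448 = 4.384
Arc 5: start y=0.000, vy=4.384 → t=0.877, apex=0.961, x_land=54.919, impact vy=-4.384
  bounce: vy ← 0.68·4.384 = 2.981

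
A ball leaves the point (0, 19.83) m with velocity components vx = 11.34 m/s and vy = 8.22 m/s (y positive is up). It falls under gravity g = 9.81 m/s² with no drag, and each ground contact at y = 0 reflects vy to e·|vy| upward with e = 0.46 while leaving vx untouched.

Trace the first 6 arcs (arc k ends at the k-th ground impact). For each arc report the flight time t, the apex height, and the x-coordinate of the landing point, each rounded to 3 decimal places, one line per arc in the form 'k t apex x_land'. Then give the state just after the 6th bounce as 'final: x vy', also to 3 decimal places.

1 3.016 23.274 34.204
2 2.004 4.925 56.929
3 0.922 1.042 67.383
4 0.424 0.221 72.192
5 0.195 0.047 74.404
6 0.090 0.010 75.421
final: 75.421 0.202

Arc 1: start y=19.830, vy=8.220 → t=3.016, apex=23.274, x_land=34.204, impact vy=-21.369
  bounce: vy ← 0.46·21.369 = 9.830
Arc 2: start y=0.000, vy=9.830 → t=2.004, apex=4.925, x_land=56.929, impact vy=-9.830
  bounce: vy ← 0.46·9.830 = 4.522
Arc 3: start y=0.000, vy=4.522 → t=0.922, apex=1.042, x_land=67.383, impact vy=-4.522
  bounce: vy ← 0.46·4.522 = 2.080
Arc 4: start y=0.000, vy=2.080 → t=0.424, apex=0.221, x_land=72.192, impact vy=-2.080
  bounce: vy ← 0.46·2.080 = 0.957
Arc 5: start y=0.000, vy=0.957 → t=0.195, apex=0.047, x_land=74.404, impact vy=-0.957
  bounce: vy ← 0.46·0.957 = 0.440
Arc 6: start y=0.000, vy=0.440 → t=0.090, apex=0.010, x_land=75.421, impact vy=-0.440
  bounce: vy ← 0.46·0.440 = 0.202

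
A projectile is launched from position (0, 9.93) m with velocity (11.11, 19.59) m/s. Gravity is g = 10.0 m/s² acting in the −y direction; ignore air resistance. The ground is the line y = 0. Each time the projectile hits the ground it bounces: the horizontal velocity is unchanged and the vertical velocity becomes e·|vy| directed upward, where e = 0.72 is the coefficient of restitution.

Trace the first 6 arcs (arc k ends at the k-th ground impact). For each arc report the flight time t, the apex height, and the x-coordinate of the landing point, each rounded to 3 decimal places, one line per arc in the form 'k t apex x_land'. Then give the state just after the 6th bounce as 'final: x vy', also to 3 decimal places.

1 4.372 29.118 48.575
2 3.475 15.095 87.183
3 2.502 7.825 114.981
4 1.801 4.057 134.995
5 1.297 2.103 149.406
6 0.934 1.090 159.781
final: 159.781 3.362

Arc 1: start y=9.930, vy=19.590 → t=4.372, apex=29.118, x_land=48.575, impact vy=-24.132
  bounce: vy ← 0.72·24.132 = 17.375
Arc 2: start y=0.000, vy=17.375 → t=3.475, apex=15.095, x_land=87.183, impact vy=-17.375
  bounce: vy ← 0.72·17.375 = 12.510
Arc 3: start y=0.000, vy=12.510 → t=2.502, apex=7.825, x_land=114.981, impact vy=-12.510
  bounce: vy ← 0.72·12.510 = 9.007
Arc 4: start y=0.000, vy=9.007 → t=1.801, apex=4.057, x_land=134.995, impact vy=-9.007
  bounce: vy ← 0.72·9.007 = 6.485
Arc 5: start y=0.000, vy=6.485 → t=1.297, apex=2.103, x_land=149.406, impact vy=-6.485
  bounce: vy ← 0.72·6.485 = 4.669
Arc 6: start y=0.000, vy=4.669 → t=0.934, apex=1.090, x_land=159.781, impact vy=-4.669
  bounce: vy ← 0.72·4.669 = 3.362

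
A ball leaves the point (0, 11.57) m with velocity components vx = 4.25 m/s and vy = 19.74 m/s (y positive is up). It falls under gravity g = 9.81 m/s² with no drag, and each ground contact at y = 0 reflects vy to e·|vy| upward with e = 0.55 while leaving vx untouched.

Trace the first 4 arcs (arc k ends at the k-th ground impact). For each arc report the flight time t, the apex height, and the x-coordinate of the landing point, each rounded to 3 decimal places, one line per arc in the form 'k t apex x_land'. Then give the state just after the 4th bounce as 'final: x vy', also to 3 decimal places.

Arc 1: start y=11.570, vy=19.740 → t=4.544, apex=31.431, x_land=19.310, impact vy=-24.833
  bounce: vy ← 0.55·24.833 = 13.658
Arc 2: start y=0.000, vy=13.658 → t=2.785, apex=9.508, x_land=31.145, impact vy=-13.658
  bounce: vy ← 0.55·13.658 = 7.512
Arc 3: start y=0.000, vy=7.512 → t=1.531, apex=2.876, x_land=37.653, impact vy=-7.512
  bounce: vy ← 0.55·7.512 = 4.132
Arc 4: start y=0.000, vy=4.132 → t=0.842, apex=0.870, x_land=41.233, impact vy=-4.132
  bounce: vy ← 0.55·4.132 = 2.272

1 4.544 31.431 19.310
2 2.785 9.508 31.145
3 1.531 2.876 37.653
4 0.842 0.870 41.233
final: 41.233 2.272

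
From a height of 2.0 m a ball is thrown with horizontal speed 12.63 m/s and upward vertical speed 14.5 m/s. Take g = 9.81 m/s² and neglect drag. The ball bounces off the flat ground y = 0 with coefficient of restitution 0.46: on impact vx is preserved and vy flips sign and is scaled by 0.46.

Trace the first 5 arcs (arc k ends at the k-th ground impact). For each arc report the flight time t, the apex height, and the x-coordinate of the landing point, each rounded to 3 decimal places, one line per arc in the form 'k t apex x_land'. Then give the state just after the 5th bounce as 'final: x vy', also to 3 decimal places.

Arc 1: start y=2.000, vy=14.500 → t=3.088, apex=12.716, x_land=39.004, impact vy=-15.795
  bounce: vy ← 0.46·15.795 = 7.266
Arc 2: start y=0.000, vy=7.266 → t=1.481, apex=2.691, x_land=57.713, impact vy=-7.266
  bounce: vy ← 0.46·7.266 = 3.342
Arc 3: start y=0.000, vy=3.342 → t=0.681, apex=0.569, x_land=66.319, impact vy=-3.342
  bounce: vy ← 0.46·3.342 = 1.537
Arc 4: start y=0.000, vy=1.537 → t=0.313, apex=0.120, x_land=70.278, impact vy=-1.537
  bounce: vy ← 0.46·1.537 = 0.707
Arc 5: start y=0.000, vy=0.707 → t=0.144, apex=0.025, x_land=72.099, impact vy=-0.707
  bounce: vy ← 0.46·0.707 = 0.325

1 3.088 12.716 39.004
2 1.481 2.691 57.713
3 0.681 0.569 66.319
4 0.313 0.120 70.278
5 0.144 0.025 72.099
final: 72.099 0.325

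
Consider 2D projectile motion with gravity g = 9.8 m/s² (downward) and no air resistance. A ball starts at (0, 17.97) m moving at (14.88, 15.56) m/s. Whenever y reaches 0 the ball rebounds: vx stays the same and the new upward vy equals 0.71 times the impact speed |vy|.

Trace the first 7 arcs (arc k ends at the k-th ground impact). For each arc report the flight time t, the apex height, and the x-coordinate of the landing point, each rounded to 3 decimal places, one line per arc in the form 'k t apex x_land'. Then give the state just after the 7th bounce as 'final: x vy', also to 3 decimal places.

1 4.075 30.323 60.642
2 3.532 15.286 113.204
3 2.508 7.706 150.524
4 1.781 3.884 177.021
5 1.264 1.958 195.834
6 0.898 0.987 209.191
7 0.637 0.498 218.674
final: 218.674 2.217

Arc 1: start y=17.970, vy=15.560 → t=4.075, apex=30.323, x_land=60.642, impact vy=-24.379
  bounce: vy ← 0.71·24.379 = 17.309
Arc 2: start y=0.000, vy=17.309 → t=3.532, apex=15.286, x_land=113.204, impact vy=-17.309
  bounce: vy ← 0.71·17.309 = 12.289
Arc 3: start y=0.000, vy=12.289 → t=2.508, apex=7.706, x_land=150.524, impact vy=-12.289
  bounce: vy ← 0.71·12.289 = 8.725
Arc 4: start y=0.000, vy=8.725 → t=1.781, apex=3.884, x_land=177.021, impact vy=-8.725
  bounce: vy ← 0.71·8.725 = 6.195
Arc 5: start y=0.000, vy=6.195 → t=1.264, apex=1.958, x_land=195.834, impact vy=-6.195
  bounce: vy ← 0.71·6.195 = 4.398
Arc 6: start y=0.000, vy=4.398 → t=0.898, apex=0.987, x_land=209.191, impact vy=-4.398
  bounce: vy ← 0.71·4.398 = 3.123
Arc 7: start y=0.000, vy=3.123 → t=0.637, apex=0.498, x_land=218.674, impact vy=-3.123
  bounce: vy ← 0.71·3.123 = 2.217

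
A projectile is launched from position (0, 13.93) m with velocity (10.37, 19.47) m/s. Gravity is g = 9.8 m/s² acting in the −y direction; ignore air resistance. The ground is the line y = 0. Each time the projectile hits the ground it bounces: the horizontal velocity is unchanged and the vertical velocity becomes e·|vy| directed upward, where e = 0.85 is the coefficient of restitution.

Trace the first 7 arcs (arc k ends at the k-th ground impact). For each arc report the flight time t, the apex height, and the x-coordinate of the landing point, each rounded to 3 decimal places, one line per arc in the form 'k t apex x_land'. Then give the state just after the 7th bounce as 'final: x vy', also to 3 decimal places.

1 4.592 33.271 47.624
2 4.430 24.038 93.561
3 3.765 17.368 132.607
4 3.201 12.548 165.797
5 2.720 9.066 194.008
6 2.312 6.550 217.987
7 1.966 4.733 238.370
final: 238.370 8.186

Arc 1: start y=13.930, vy=19.470 → t=4.592, apex=33.271, x_land=47.624, impact vy=-25.536
  bounce: vy ← 0.85·25.536 = 21.706
Arc 2: start y=0.000, vy=21.706 → t=4.430, apex=24.038, x_land=93.561, impact vy=-21.706
  bounce: vy ← 0.85·21.706 = 18.450
Arc 3: start y=0.000, vy=18.450 → t=3.765, apex=17.368, x_land=132.607, impact vy=-18.450
  bounce: vy ← 0.85·18.450 = 15.683
Arc 4: start y=0.000, vy=15.683 → t=3.201, apex=12.548, x_land=165.797, impact vy=-15.683
  bounce: vy ← 0.85·15.683 = 13.330
Arc 5: start y=0.000, vy=13.330 → t=2.720, apex=9.066, x_land=194.008, impact vy=-13.330
  bounce: vy ← 0.85·13.330 = 11.331
Arc 6: start y=0.000, vy=11.331 → t=2.312, apex=6.550, x_land=217.987, impact vy=-11.331
  bounce: vy ← 0.85·11.331 = 9.631
Arc 7: start y=0.000, vy=9.631 → t=1.966, apex=4.733, x_land=238.370, impact vy=-9.631
  bounce: vy ← 0.85·9.631 = 8.186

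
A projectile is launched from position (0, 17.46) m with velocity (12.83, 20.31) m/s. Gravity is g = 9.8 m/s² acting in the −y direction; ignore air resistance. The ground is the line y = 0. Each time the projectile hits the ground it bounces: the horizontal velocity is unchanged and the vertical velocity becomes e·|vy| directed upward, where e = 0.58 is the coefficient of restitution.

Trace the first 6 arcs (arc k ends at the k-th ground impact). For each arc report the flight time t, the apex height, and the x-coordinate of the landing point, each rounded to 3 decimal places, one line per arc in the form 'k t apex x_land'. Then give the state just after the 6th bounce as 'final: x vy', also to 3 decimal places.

1 4.876 38.506 62.555
2 3.252 12.953 104.276
3 1.886 4.357 128.474
4 1.094 1.466 142.509
5 0.634 0.493 150.649
6 0.368 0.166 155.370
final: 155.370 1.046

Arc 1: start y=17.460, vy=20.310 → t=4.876, apex=38.506, x_land=62.555, impact vy=-27.472
  bounce: vy ← 0.58·27.472 = 15.934
Arc 2: start y=0.000, vy=15.934 → t=3.252, apex=12.953, x_land=104.276, impact vy=-15.934
  bounce: vy ← 0.58·15.934 = 9.242
Arc 3: start y=0.000, vy=9.242 → t=1.886, apex=4.357, x_land=128.474, impact vy=-9.242
  bounce: vy ← 0.58·9.242 = 5.360
Arc 4: start y=0.000, vy=5.360 → t=1.094, apex=1.466, x_land=142.509, impact vy=-5.360
  bounce: vy ← 0.58·5.360 = 3.109
Arc 5: start y=0.000, vy=3.109 → t=0.634, apex=0.493, x_land=150.649, impact vy=-3.109
  bounce: vy ← 0.58·3.109 = 1.803
Arc 6: start y=0.000, vy=1.803 → t=0.368, apex=0.166, x_land=155.370, impact vy=-1.803
  bounce: vy ← 0.58·1.803 = 1.046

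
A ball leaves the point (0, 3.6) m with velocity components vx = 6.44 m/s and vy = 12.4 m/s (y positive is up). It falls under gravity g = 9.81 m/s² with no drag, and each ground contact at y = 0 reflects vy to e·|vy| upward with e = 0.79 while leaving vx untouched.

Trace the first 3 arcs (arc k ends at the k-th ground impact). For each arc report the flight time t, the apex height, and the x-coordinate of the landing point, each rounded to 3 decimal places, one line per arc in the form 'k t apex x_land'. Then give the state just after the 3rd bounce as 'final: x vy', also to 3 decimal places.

Arc 1: start y=3.600, vy=12.400 → t=2.791, apex=11.437, x_land=17.974, impact vy=-14.980
  bounce: vy ← 0.79·14.980 = 11.834
Arc 2: start y=0.000, vy=11.834 → t=2.413, apex=7.138, x_land=33.511, impact vy=-11.834
  bounce: vy ← 0.79·11.834 = 9.349
Arc 3: start y=0.000, vy=9.349 → t=1.906, apex=4.455, x_land=45.786, impact vy=-9.349
  bounce: vy ← 0.79·9.349 = 7.386

1 2.791 11.437 17.974
2 2.413 7.138 33.511
3 1.906 4.455 45.786
final: 45.786 7.386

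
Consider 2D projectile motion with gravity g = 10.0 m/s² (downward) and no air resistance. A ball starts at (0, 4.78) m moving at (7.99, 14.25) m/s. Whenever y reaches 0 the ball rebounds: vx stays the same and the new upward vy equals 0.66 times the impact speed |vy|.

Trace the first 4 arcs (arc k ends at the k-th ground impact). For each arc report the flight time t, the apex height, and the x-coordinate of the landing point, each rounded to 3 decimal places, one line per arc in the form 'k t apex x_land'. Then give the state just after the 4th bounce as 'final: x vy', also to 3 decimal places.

Arc 1: start y=4.780, vy=14.250 → t=3.153, apex=14.933, x_land=25.194, impact vy=-17.282
  bounce: vy ← 0.66·17.282 = 11.406
Arc 2: start y=0.000, vy=11.406 → t=2.281, apex=6.505, x_land=43.421, impact vy=-11.406
  bounce: vy ← 0.66·11.406 = 7.528
Arc 3: start y=0.000, vy=7.528 → t=1.506, apex=2.834, x_land=55.450, impact vy=-7.528
  bounce: vy ← 0.66·7.528 = 4.968
Arc 4: start y=0.000, vy=4.968 → t=0.994, apex=1.234, x_land=63.390, impact vy=-4.968
  bounce: vy ← 0.66·4.968 = 3.279

1 3.153 14.933 25.194
2 2.281 6.505 43.421
3 1.506 2.834 55.450
4 0.994 1.234 63.390
final: 63.390 3.279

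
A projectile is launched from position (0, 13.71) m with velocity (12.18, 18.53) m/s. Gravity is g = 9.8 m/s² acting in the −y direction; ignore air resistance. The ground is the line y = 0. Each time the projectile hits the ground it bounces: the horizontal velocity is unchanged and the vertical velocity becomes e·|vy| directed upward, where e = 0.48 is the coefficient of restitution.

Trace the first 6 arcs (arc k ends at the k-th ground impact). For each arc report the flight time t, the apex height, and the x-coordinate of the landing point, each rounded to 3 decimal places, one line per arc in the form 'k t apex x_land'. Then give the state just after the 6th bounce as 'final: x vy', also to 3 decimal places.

1 4.415 31.228 53.779
2 2.424 7.195 83.297
3 1.163 1.658 97.466
4 0.558 0.382 104.267
5 0.268 0.088 107.532
6 0.129 0.020 109.099
final: 109.099 0.303

Arc 1: start y=13.710, vy=18.530 → t=4.415, apex=31.228, x_land=53.779, impact vy=-24.740
  bounce: vy ← 0.48·24.740 = 11.875
Arc 2: start y=0.000, vy=11.875 → t=2.424, apex=7.195, x_land=83.297, impact vy=-11.875
  bounce: vy ← 0.48·11.875 = 5.700
Arc 3: start y=0.000, vy=5.700 → t=1.163, apex=1.658, x_land=97.466, impact vy=-5.700
  bounce: vy ← 0.48·5.700 = 2.736
Arc 4: start y=0.000, vy=2.736 → t=0.558, apex=0.382, x_land=104.267, impact vy=-2.736
  bounce: vy ← 0.48·2.736 = 1.313
Arc 5: start y=0.000, vy=1.313 → t=0.268, apex=0.088, x_land=107.532, impact vy=-1.313
  bounce: vy ← 0.48·1.313 = 0.630
Arc 6: start y=0.000, vy=0.630 → t=0.129, apex=0.020, x_land=109.099, impact vy=-0.630
  bounce: vy ← 0.48·0.630 = 0.303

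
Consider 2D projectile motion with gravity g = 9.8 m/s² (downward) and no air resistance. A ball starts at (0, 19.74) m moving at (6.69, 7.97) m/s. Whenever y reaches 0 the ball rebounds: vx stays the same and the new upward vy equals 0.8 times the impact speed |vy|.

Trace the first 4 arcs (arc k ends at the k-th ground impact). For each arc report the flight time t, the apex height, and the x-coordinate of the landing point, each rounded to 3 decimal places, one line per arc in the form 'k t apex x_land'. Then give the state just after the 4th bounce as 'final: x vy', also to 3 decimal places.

1 2.979 22.981 19.929
2 3.465 14.708 43.110
3 2.772 9.413 61.655
4 2.218 6.024 76.490
final: 76.490 8.693

Arc 1: start y=19.740, vy=7.970 → t=2.979, apex=22.981, x_land=19.929, impact vy=-21.223
  bounce: vy ← 0.8·21.223 = 16.979
Arc 2: start y=0.000, vy=16.979 → t=3.465, apex=14.708, x_land=43.110, impact vy=-16.979
  bounce: vy ← 0.8·16.979 = 13.583
Arc 3: start y=0.000, vy=13.583 → t=2.772, apex=9.413, x_land=61.655, impact vy=-13.583
  bounce: vy ← 0.8·13.583 = 10.866
Arc 4: start y=0.000, vy=10.866 → t=2.218, apex=6.024, x_land=76.490, impact vy=-10.866
  bounce: vy ← 0.8·10.866 = 8.693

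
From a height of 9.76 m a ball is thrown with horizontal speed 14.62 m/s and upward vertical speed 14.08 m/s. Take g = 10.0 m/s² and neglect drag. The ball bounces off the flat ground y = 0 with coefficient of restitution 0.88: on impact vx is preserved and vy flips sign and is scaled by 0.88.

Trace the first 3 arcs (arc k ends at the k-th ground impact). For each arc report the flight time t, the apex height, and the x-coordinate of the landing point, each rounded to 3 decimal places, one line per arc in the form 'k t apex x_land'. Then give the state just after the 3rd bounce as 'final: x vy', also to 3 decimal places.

1 3.392 19.672 49.584
2 3.491 15.234 100.624
3 3.072 11.797 145.538
final: 145.538 13.517

Arc 1: start y=9.760, vy=14.080 → t=3.392, apex=19.672, x_land=49.584, impact vy=-19.835
  bounce: vy ← 0.88·19.835 = 17.455
Arc 2: start y=0.000, vy=17.455 → t=3.491, apex=15.234, x_land=100.624, impact vy=-17.455
  bounce: vy ← 0.88·17.455 = 15.361
Arc 3: start y=0.000, vy=15.361 → t=3.072, apex=11.797, x_land=145.538, impact vy=-15.361
  bounce: vy ← 0.88·15.361 = 13.517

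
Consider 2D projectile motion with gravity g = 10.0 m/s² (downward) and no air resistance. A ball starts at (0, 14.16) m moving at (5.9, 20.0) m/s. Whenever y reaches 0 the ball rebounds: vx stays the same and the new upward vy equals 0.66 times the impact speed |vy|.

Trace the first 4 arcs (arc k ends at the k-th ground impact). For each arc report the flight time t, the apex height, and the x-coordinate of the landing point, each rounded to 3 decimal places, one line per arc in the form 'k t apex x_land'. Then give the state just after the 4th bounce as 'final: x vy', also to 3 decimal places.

Arc 1: start y=14.160, vy=20.000 → t=4.614, apex=34.160, x_land=27.221, impact vy=-26.138
  bounce: vy ← 0.66·26.138 = 17.251
Arc 2: start y=0.000, vy=17.251 → t=3.450, apex=14.880, x_land=47.578, impact vy=-17.251
  bounce: vy ← 0.66·17.251 = 11.386
Arc 3: start y=0.000, vy=11.386 → t=2.277, apex=6.482, x_land=61.013, impact vy=-11.386
  bounce: vy ← 0.66·11.386 = 7.515
Arc 4: start y=0.000, vy=7.515 → t=1.503, apex=2.823, x_land=69.880, impact vy=-7.515
  bounce: vy ← 0.66·7.515 = 4.960

1 4.614 34.160 27.221
2 3.450 14.880 47.578
3 2.277 6.482 61.013
4 1.503 2.823 69.880
final: 69.880 4.960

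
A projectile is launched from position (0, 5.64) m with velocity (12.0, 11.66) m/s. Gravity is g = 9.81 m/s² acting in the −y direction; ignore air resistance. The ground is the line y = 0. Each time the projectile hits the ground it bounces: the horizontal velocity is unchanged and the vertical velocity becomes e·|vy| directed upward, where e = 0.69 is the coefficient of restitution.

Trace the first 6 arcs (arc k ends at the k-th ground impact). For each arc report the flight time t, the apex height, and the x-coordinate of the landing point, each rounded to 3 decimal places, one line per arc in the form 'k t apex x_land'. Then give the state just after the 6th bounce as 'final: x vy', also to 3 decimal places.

Arc 1: start y=5.640, vy=11.660 → t=2.789, apex=12.569, x_land=33.473, impact vy=-15.704
  bounce: vy ← 0.69·15.704 = 10.836
Arc 2: start y=0.000, vy=10.836 → t=2.209, apex=5.984, x_land=59.982, impact vy=-10.836
  bounce: vy ← 0.69·10.836 = 7.477
Arc 3: start y=0.000, vy=7.477 → t=1.524, apex=2.849, x_land=78.273, impact vy=-7.477
  bounce: vy ← 0.69·7.477 = 5.159
Arc 4: start y=0.000, vy=5.159 → t=1.052, apex=1.356, x_land=90.895, impact vy=-5.159
  bounce: vy ← 0.69·5.159 = 3.560
Arc 5: start y=0.000, vy=3.560 → t=0.726, apex=0.646, x_land=99.603, impact vy=-3.560
  bounce: vy ← 0.69·3.560 = 2.456
Arc 6: start y=0.000, vy=2.456 → t=0.501, apex=0.307, x_land=105.612, impact vy=-2.456
  bounce: vy ← 0.69·2.456 = 1.695

1 2.789 12.569 33.473
2 2.209 5.984 59.982
3 1.524 2.849 78.273
4 1.052 1.356 90.895
5 0.726 0.646 99.603
6 0.501 0.307 105.612
final: 105.612 1.695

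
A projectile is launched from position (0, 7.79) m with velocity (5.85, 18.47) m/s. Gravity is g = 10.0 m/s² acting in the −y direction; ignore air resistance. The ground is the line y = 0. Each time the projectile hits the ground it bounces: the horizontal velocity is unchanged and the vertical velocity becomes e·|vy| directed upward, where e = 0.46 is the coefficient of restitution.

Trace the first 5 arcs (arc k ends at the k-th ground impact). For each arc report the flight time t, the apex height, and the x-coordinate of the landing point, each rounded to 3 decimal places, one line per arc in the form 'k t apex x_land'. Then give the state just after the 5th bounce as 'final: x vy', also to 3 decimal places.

Arc 1: start y=7.790, vy=18.470 → t=4.076, apex=24.847, x_land=23.846, impact vy=-22.292
  bounce: vy ← 0.46·22.292 = 10.254
Arc 2: start y=0.000, vy=10.254 → t=2.051, apex=5.258, x_land=35.844, impact vy=-10.254
  bounce: vy ← 0.46·10.254 = 4.717
Arc 3: start y=0.000, vy=4.717 → t=0.943, apex=1.113, x_land=41.362, impact vy=-4.717
  bounce: vy ← 0.46·4.717 = 2.170
Arc 4: start y=0.000, vy=2.170 → t=0.434, apex=0.235, x_land=43.901, impact vy=-2.170
  bounce: vy ← 0.46·2.170 = 0.998
Arc 5: start y=0.000, vy=0.998 → t=0.200, apex=0.050, x_land=45.069, impact vy=-0.998
  bounce: vy ← 0.46·0.998 = 0.459

1 4.076 24.847 23.846
2 2.051 5.258 35.844
3 0.943 1.113 41.362
4 0.434 0.235 43.901
5 0.200 0.050 45.069
final: 45.069 0.459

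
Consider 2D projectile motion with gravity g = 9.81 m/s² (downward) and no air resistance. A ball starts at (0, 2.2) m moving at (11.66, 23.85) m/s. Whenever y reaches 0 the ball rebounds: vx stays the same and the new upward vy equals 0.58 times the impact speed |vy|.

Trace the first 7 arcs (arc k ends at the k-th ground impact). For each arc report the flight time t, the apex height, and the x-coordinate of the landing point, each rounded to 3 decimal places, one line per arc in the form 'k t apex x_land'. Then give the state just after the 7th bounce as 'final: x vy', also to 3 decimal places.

1 4.953 31.192 57.751
2 2.925 10.493 91.859
3 1.697 3.530 111.642
4 0.984 1.187 123.116
5 0.571 0.399 129.771
6 0.331 0.134 133.631
7 0.192 0.045 135.870
final: 135.870 0.546

Arc 1: start y=2.200, vy=23.850 → t=4.953, apex=31.192, x_land=57.751, impact vy=-24.738
  bounce: vy ← 0.58·24.738 = 14.348
Arc 2: start y=0.000, vy=14.348 → t=2.925, apex=10.493, x_land=91.859, impact vy=-14.348
  bounce: vy ← 0.58·14.348 = 8.322
Arc 3: start y=0.000, vy=8.322 → t=1.697, apex=3.530, x_land=111.642, impact vy=-8.322
  bounce: vy ← 0.58·8.322 = 4.827
Arc 4: start y=0.000, vy=4.827 → t=0.984, apex=1.187, x_land=123.116, impact vy=-4.827
  bounce: vy ← 0.58·4.827 = 2.800
Arc 5: start y=0.000, vy=2.800 → t=0.571, apex=0.399, x_land=129.771, impact vy=-2.800
  bounce: vy ← 0.58·2.800 = 1.624
Arc 6: start y=0.000, vy=1.624 → t=0.331, apex=0.134, x_land=133.631, impact vy=-1.624
  bounce: vy ← 0.58·1.624 = 0.942
Arc 7: start y=0.000, vy=0.942 → t=0.192, apex=0.045, x_land=135.870, impact vy=-0.942
  bounce: vy ← 0.58·0.942 = 0.546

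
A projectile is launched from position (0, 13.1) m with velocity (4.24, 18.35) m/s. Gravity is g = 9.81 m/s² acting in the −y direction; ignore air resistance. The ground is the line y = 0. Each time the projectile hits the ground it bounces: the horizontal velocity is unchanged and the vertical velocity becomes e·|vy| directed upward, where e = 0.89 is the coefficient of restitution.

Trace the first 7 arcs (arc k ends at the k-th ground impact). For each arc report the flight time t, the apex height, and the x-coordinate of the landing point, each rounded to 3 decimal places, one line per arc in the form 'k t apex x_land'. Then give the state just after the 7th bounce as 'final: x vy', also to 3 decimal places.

Arc 1: start y=13.100, vy=18.350 → t=4.354, apex=30.262, x_land=18.463, impact vy=-24.367
  bounce: vy ← 0.89·24.367 = 21.687
Arc 2: start y=0.000, vy=21.687 → t=4.421, apex=23.971, x_land=37.209, impact vy=-21.687
  bounce: vy ← 0.89·21.687 = 19.301
Arc 3: start y=0.000, vy=19.301 → t=3.935, apex=18.987, x_land=53.893, impact vy=-19.301
  bounce: vy ← 0.89·19.301 = 17.178
Arc 4: start y=0.000, vy=17.178 → t=3.502, apex=15.040, x_land=68.742, impact vy=-17.178
  bounce: vy ← 0.89·17.178 = 15.288
Arc 5: start y=0.000, vy=15.288 → t=3.117, apex=11.913, x_land=81.958, impact vy=-15.288
  bounce: vy ← 0.89·15.288 = 13.607
Arc 6: start y=0.000, vy=13.607 → t=2.774, apex=9.436, x_land=93.720, impact vy=-13.607
  bounce: vy ← 0.89·13.607 = 12.110
Arc 7: start y=0.000, vy=12.110 → t=2.469, apex=7.474, x_land=104.188, impact vy=-12.110
  bounce: vy ← 0.89·12.110 = 10.778

1 4.354 30.262 18.463
2 4.421 23.971 37.209
3 3.935 18.987 53.893
4 3.502 15.040 68.742
5 3.117 11.913 81.958
6 2.774 9.436 93.720
7 2.469 7.474 104.188
final: 104.188 10.778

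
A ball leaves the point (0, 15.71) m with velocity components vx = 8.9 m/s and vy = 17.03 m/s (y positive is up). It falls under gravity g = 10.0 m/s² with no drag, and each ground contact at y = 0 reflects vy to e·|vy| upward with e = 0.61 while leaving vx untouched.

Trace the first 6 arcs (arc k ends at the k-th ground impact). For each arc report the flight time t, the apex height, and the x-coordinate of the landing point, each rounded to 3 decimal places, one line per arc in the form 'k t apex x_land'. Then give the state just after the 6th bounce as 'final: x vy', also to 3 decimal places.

1 4.161 30.211 37.034
2 2.999 11.242 63.724
3 1.829 4.183 80.005
4 1.116 1.556 89.936
5 0.681 0.579 95.994
6 0.415 0.216 99.689
final: 99.689 1.266

Arc 1: start y=15.710, vy=17.030 → t=4.161, apex=30.211, x_land=37.034, impact vy=-24.581
  bounce: vy ← 0.61·24.581 = 14.994
Arc 2: start y=0.000, vy=14.994 → t=2.999, apex=11.242, x_land=63.724, impact vy=-14.994
  bounce: vy ← 0.61·14.994 = 9.147
Arc 3: start y=0.000, vy=9.147 → t=1.829, apex=4.183, x_land=80.005, impact vy=-9.147
  bounce: vy ← 0.61·9.147 = 5.579
Arc 4: start y=0.000, vy=5.579 → t=1.116, apex=1.556, x_land=89.936, impact vy=-5.579
  bounce: vy ← 0.61·5.579 = 3.403
Arc 5: start y=0.000, vy=3.403 → t=0.681, apex=0.579, x_land=95.994, impact vy=-3.403
  bounce: vy ← 0.61·3.403 = 2.076
Arc 6: start y=0.000, vy=2.076 → t=0.415, apex=0.216, x_land=99.689, impact vy=-2.076
  bounce: vy ← 0.61·2.076 = 1.266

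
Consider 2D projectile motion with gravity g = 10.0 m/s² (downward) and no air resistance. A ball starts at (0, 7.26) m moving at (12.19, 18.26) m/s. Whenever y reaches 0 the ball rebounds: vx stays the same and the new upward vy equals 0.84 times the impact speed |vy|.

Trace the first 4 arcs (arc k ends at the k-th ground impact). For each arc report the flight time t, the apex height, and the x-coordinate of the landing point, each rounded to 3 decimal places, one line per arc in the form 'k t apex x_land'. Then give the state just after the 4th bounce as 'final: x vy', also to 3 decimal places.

Arc 1: start y=7.260, vy=18.260 → t=4.014, apex=23.931, x_land=48.928, impact vy=-21.878
  bounce: vy ← 0.84·21.878 = 18.377
Arc 2: start y=0.000, vy=18.377 → t=3.675, apex=16.886, x_land=93.731, impact vy=-18.377
  bounce: vy ← 0.84·18.377 = 15.437
Arc 3: start y=0.000, vy=15.437 → t=3.087, apex=11.915, x_land=131.366, impact vy=-15.437
  bounce: vy ← 0.84·15.437 = 12.967
Arc 4: start y=0.000, vy=12.967 → t=2.593, apex=8.407, x_land=162.979, impact vy=-12.967
  bounce: vy ← 0.84·12.967 = 10.892

1 4.014 23.931 48.928
2 3.675 16.886 93.731
3 3.087 11.915 131.366
4 2.593 8.407 162.979
final: 162.979 10.892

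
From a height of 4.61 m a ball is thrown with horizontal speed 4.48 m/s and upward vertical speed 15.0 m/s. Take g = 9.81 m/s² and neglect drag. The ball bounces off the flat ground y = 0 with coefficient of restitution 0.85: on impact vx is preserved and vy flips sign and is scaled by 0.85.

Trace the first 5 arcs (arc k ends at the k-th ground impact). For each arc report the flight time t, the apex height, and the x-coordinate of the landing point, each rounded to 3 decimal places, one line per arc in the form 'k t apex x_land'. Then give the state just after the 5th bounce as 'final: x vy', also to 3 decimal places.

Arc 1: start y=4.610, vy=15.000 → t=3.340, apex=16.078, x_land=14.961, impact vy=-17.761
  bounce: vy ← 0.85·17.761 = 15.097
Arc 2: start y=0.000, vy=15.097 → t=3.078, apex=11.616, x_land=28.750, impact vy=-15.097
  bounce: vy ← 0.85·15.097 = 12.832
Arc 3: start y=0.000, vy=12.832 → t=2.616, apex=8.393, x_land=40.470, impact vy=-12.832
  bounce: vy ← 0.85·12.832 = 10.907
Arc 4: start y=0.000, vy=10.907 → t=2.224, apex=6.064, x_land=50.432, impact vy=-10.907
  bounce: vy ← 0.85·10.907 = 9.271
Arc 5: start y=0.000, vy=9.271 → t=1.890, apex=4.381, x_land=58.900, impact vy=-9.271
  bounce: vy ← 0.85·9.271 = 7.881

1 3.340 16.078 14.961
2 3.078 11.616 28.750
3 2.616 8.393 40.470
4 2.224 6.064 50.432
5 1.890 4.381 58.900
final: 58.900 7.881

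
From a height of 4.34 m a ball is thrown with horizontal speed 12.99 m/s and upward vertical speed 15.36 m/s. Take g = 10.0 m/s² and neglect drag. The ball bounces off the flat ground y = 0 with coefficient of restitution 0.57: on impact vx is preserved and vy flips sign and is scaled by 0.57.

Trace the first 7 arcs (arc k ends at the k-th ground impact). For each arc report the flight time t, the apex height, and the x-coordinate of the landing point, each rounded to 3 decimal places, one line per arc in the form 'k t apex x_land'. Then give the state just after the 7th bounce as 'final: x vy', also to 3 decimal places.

Arc 1: start y=4.340, vy=15.360 → t=3.332, apex=16.136, x_land=43.289, impact vy=-17.965
  bounce: vy ← 0.57·17.965 = 10.240
Arc 2: start y=0.000, vy=10.240 → t=2.048, apex=5.243, x_land=69.892, impact vy=-10.240
  bounce: vy ← 0.57·10.240 = 5.837
Arc 3: start y=0.000, vy=5.837 → t=1.167, apex=1.703, x_land=85.056, impact vy=-5.837
  bounce: vy ← 0.57·5.837 = 3.327
Arc 4: start y=0.000, vy=3.327 → t=0.665, apex=0.553, x_land=93.699, impact vy=-3.327
  bounce: vy ← 0.57·3.327 = 1.896
Arc 5: start y=0.000, vy=1.896 → t=0.379, apex=0.180, x_land=98.626, impact vy=-1.896
  bounce: vy ← 0.57·1.896 = 1.081
Arc 6: start y=0.000, vy=1.081 → t=0.216, apex=0.058, x_land=101.434, impact vy=-1.081
  bounce: vy ← 0.57·1.081 = 0.616
Arc 7: start y=0.000, vy=0.616 → t=0.123, apex=0.019, x_land=103.035, impact vy=-0.616
  bounce: vy ← 0.57·0.616 = 0.351

1 3.332 16.136 43.289
2 2.048 5.243 69.892
3 1.167 1.703 85.056
4 0.665 0.553 93.699
5 0.379 0.180 98.626
6 0.216 0.058 101.434
7 0.123 0.019 103.035
final: 103.035 0.351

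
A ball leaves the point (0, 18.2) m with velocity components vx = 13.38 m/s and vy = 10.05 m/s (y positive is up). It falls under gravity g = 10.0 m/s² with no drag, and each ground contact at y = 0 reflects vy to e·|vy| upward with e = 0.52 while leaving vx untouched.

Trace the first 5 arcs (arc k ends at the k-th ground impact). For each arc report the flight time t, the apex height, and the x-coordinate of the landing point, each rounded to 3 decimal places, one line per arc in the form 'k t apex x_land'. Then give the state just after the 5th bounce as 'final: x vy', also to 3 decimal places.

1 3.161 23.250 42.299
2 2.243 6.287 72.306
3 1.166 1.700 87.909
4 0.606 0.460 96.023
5 0.315 0.124 100.242
final: 100.242 0.820

Arc 1: start y=18.200, vy=10.050 → t=3.161, apex=23.250, x_land=42.299, impact vy=-21.564
  bounce: vy ← 0.52·21.564 = 11.213
Arc 2: start y=0.000, vy=11.213 → t=2.243, apex=6.287, x_land=72.306, impact vy=-11.213
  bounce: vy ← 0.52·11.213 = 5.831
Arc 3: start y=0.000, vy=5.831 → t=1.166, apex=1.700, x_land=87.909, impact vy=-5.831
  bounce: vy ← 0.52·5.831 = 3.032
Arc 4: start y=0.000, vy=3.032 → t=0.606, apex=0.460, x_land=96.023, impact vy=-3.032
  bounce: vy ← 0.52·3.032 = 1.577
Arc 5: start y=0.000, vy=1.577 → t=0.315, apex=0.124, x_land=100.242, impact vy=-1.577
  bounce: vy ← 0.52·1.577 = 0.820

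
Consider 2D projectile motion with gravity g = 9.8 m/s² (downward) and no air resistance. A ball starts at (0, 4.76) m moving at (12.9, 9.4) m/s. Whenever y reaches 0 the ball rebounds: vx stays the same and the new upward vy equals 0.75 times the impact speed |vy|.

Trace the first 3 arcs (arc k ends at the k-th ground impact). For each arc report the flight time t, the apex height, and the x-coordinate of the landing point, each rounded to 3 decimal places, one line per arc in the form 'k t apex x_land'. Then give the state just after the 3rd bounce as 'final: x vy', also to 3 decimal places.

1 2.334 9.268 30.115
2 2.063 5.213 56.727
3 1.547 2.933 76.686
final: 76.686 5.686

Arc 1: start y=4.760, vy=9.400 → t=2.334, apex=9.268, x_land=30.115, impact vy=-13.478
  bounce: vy ← 0.75·13.478 = 10.108
Arc 2: start y=0.000, vy=10.108 → t=2.063, apex=5.213, x_land=56.727, impact vy=-10.108
  bounce: vy ← 0.75·10.108 = 7.581
Arc 3: start y=0.000, vy=7.581 → t=1.547, apex=2.933, x_land=76.686, impact vy=-7.581
  bounce: vy ← 0.75·7.581 = 5.686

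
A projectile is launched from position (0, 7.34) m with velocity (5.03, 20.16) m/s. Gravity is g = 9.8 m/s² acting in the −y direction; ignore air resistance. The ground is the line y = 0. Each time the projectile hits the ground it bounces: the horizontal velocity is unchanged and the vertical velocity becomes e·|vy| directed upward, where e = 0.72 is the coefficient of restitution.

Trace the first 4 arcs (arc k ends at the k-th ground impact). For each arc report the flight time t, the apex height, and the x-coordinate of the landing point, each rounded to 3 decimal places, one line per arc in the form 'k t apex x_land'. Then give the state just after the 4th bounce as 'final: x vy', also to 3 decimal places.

Arc 1: start y=7.340, vy=20.160 → t=4.451, apex=28.076, x_land=22.388, impact vy=-23.458
  bounce: vy ← 0.72·23.458 = 16.890
Arc 2: start y=0.000, vy=16.890 → t=3.447, apex=14.555, x_land=39.726, impact vy=-16.890
  bounce: vy ← 0.72·16.890 = 12.161
Arc 3: start y=0.000, vy=12.161 → t=2.482, apex=7.545, x_land=52.209, impact vy=-12.161
  bounce: vy ← 0.72·12.161 = 8.756
Arc 4: start y=0.000, vy=8.756 → t=1.787, apex=3.911, x_land=61.197, impact vy=-8.756
  bounce: vy ← 0.72·8.756 = 6.304

1 4.451 28.076 22.388
2 3.447 14.555 39.726
3 2.482 7.545 52.209
4 1.787 3.911 61.197
final: 61.197 6.304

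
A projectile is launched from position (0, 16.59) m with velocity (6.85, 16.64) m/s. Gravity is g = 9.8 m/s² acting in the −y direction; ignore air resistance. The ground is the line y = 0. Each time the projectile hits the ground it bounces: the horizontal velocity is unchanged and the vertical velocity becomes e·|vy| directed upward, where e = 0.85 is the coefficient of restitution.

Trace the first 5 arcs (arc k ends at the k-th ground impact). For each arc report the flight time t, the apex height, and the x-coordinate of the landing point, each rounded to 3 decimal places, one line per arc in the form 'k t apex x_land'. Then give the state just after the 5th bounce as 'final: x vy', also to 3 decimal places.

Arc 1: start y=16.590, vy=16.640 → t=4.202, apex=30.717, x_land=28.782, impact vy=-24.537
  bounce: vy ← 0.85·24.537 = 20.856
Arc 2: start y=0.000, vy=20.856 → t=4.256, apex=22.193, x_land=57.938, impact vy=-20.856
  bounce: vy ← 0.85·20.856 = 17.728
Arc 3: start y=0.000, vy=17.728 → t=3.618, apex=16.034, x_land=82.721, impact vy=-17.728
  bounce: vy ← 0.85·17.728 = 15.069
Arc 4: start y=0.000, vy=15.069 → t=3.075, apex=11.585, x_land=103.786, impact vy=-15.069
  bounce: vy ← 0.85·15.069 = 12.808
Arc 5: start y=0.000, vy=12.808 → t=2.614, apex=8.370, x_land=121.692, impact vy=-12.808
  bounce: vy ← 0.85·12.808 = 10.887

1 4.202 30.717 28.782
2 4.256 22.193 57.938
3 3.618 16.034 82.721
4 3.075 11.585 103.786
5 2.614 8.370 121.692
final: 121.692 10.887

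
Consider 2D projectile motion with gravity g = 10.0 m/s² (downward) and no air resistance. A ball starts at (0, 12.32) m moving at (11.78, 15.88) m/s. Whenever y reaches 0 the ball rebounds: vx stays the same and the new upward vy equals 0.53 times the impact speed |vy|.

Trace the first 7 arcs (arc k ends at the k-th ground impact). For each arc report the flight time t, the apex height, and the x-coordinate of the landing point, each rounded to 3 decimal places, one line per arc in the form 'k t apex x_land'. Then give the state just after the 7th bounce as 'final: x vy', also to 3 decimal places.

Arc 1: start y=12.320, vy=15.880 → t=3.821, apex=24.929, x_land=45.010, impact vy=-22.329
  bounce: vy ← 0.53·22.329 = 11.834
Arc 2: start y=0.000, vy=11.834 → t=2.367, apex=7.002, x_land=72.891, impact vy=-11.834
  bounce: vy ← 0.53·11.834 = 6.272
Arc 3: start y=0.000, vy=6.272 → t=1.254, apex=1.967, x_land=87.669, impact vy=-6.272
  bounce: vy ← 0.53·6.272 = 3.324
Arc 4: start y=0.000, vy=3.324 → t=0.665, apex=0.553, x_land=95.501, impact vy=-3.324
  bounce: vy ← 0.53·3.324 = 1.762
Arc 5: start y=0.000, vy=1.762 → t=0.352, apex=0.155, x_land=99.651, impact vy=-1.762
  bounce: vy ← 0.53·1.762 = 0.934
Arc 6: start y=0.000, vy=0.934 → t=0.187, apex=0.044, x_land=101.851, impact vy=-0.934
  bounce: vy ← 0.53·0.934 = 0.495
Arc 7: start y=0.000, vy=0.495 → t=0.099, apex=0.012, x_land=103.017, impact vy=-0.495
  bounce: vy ← 0.53·0.495 = 0.262

1 3.821 24.929 45.010
2 2.367 7.002 72.891
3 1.254 1.967 87.669
4 0.665 0.553 95.501
5 0.352 0.155 99.651
6 0.187 0.044 101.851
7 0.099 0.012 103.017
final: 103.017 0.262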